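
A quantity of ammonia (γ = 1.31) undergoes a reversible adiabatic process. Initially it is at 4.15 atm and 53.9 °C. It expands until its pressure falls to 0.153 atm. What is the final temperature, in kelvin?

T₂ ≈ 150 K

Along an adiabat T P^((1−γ)/γ) is constant, so T₂ = T₁ (P₂/P₁)^((γ−1)/γ).
T₁ = 53.9 °C = 327 K.
T₂ = 327 × (0.153/4.15)^(0.237) = 149.8 K.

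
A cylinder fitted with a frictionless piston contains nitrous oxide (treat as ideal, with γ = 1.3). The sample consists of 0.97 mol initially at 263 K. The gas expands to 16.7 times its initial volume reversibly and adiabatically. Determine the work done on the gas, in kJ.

For a reversible adiabat TV^(γ−1) is constant, so T₂ = T₁ (V₁/V₂)^(γ−1).
T₂ = 263 × (1/16.7)^(0.3) = 113 K.
Q = 0, so ΔU = W_on_gas = nCᵥΔT with Cᵥ = R/(γ−1) = 27.71 J/(mol·K).
ΔU = 0.97 × 27.71 × (113 − 263) = -4032 J.

W ≈ -4.03 kJ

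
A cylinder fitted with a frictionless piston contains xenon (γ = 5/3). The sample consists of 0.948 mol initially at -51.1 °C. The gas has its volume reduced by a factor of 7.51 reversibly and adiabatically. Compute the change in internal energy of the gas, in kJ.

Adiabatic: T₁V₁^(γ−1) = T₂V₂^(γ−1) ⇒ T₂ = T₁ (V₁/V₂)^(γ−1).
T₁ = -51.1 °C = 222 K.
T₂ = 222 × 7.51^(2/3) = 851.6 K.
Q = 0, so ΔU = W_on_gas = nCᵥΔT with Cᵥ = R/(γ−1) = 12.47 J/(mol·K).
ΔU = 0.948 × 12.47 × (851.6 − 222) = 7442 J.

ΔU ≈ 7.44 kJ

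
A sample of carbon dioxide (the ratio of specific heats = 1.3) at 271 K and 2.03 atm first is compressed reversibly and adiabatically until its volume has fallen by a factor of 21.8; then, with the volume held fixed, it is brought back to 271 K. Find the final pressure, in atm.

P₃ ≈ 44.3 atm

Adiabatic step (PV^γ = const): P₂ = 2.03×21.8^(1.3) = 111.6 atm; T₂ = 271×21.8^(0.3) = 683.1 K.
Isochoric: P₃ = P₂(T₃/T₂) = 111.6 × (271/683.1) = 44.25 atm.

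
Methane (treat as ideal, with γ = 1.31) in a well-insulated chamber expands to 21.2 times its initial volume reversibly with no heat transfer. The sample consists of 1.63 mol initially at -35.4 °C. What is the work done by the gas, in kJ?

For a reversible adiabat TV^(γ−1) is constant, so T₂ = T₁ (V₁/V₂)^(γ−1).
T₁ = -35.4 °C = 237.7 K.
T₂ = 237.7 × (1/21.2)^(0.31) = 92.25 K.
Q = 0, so ΔU = W_on_gas = nCᵥΔT with Cᵥ = R/(γ−1) = 26.82 J/(mol·K).
ΔU = 1.63 × 26.82 × (92.25 − 237.7) = -6361 J.
Work done by the gas = −ΔU = 6361 J.

W ≈ 6.36 kJ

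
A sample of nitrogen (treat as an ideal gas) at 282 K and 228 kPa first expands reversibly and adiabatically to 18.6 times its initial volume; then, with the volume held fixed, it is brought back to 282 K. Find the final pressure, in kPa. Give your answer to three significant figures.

For a diatomic ideal gas γ = 7/5.
Adiabatic step (PV^γ = const): P₂ = 228×(1/18.6)^(7/5) = 3.807 kPa; T₂ = 282×(1/18.6)^(2/5) = 87.59 K.
Isochoric: P₃ = P₂(T₃/T₂) = 3.807 × (282/87.59) = 12.26 kPa.

P₃ ≈ 12.3 kPa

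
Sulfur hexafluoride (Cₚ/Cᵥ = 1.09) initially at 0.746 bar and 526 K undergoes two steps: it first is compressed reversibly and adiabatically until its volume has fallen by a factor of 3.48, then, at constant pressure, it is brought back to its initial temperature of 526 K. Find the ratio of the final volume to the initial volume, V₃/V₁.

V₃/V₁ ≈ 0.257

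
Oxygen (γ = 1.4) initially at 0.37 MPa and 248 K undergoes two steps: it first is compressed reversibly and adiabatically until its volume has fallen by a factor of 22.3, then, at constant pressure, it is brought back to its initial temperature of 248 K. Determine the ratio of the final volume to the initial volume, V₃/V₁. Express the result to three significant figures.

Adiabatic step: V₂/V₁ = 0.04484; T₂ = T₁·22.3^(0.4) = 858.6 K.
Isobaric step: V₃/V₂ = T₃/T₂ = 248/858.6.
V₃/V₁ = (V₂/V₁)(V₃/V₂) = 0.04484 × (248/858.6) = 0.01295.

V₃/V₁ ≈ 0.0130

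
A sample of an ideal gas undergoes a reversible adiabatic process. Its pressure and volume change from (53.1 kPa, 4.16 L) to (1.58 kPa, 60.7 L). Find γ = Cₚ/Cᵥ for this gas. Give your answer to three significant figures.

γ ≈ 1.31

PV^γ = const ⇒ γ = ln(P₂/P₁) / ln(V₁/V₂).
γ = ln(1.58/53.1) / ln(4.16/60.7) = 1.311.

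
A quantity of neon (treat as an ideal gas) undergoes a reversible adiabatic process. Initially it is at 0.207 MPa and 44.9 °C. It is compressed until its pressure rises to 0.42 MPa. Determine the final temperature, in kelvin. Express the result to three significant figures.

T₂ ≈ 422 K

Along an adiabat T P^((1−γ)/γ) is constant, so T₂ = T₁ (P₂/P₁)^((γ−1)/γ).
For a monatomic ideal gas γ = 5/3, so (γ−1)/γ = 2/5.
T₁ = 44.9 °C = 318 K.
T₂ = 318 × (0.42/0.207)^(2/5) = 422.1 K.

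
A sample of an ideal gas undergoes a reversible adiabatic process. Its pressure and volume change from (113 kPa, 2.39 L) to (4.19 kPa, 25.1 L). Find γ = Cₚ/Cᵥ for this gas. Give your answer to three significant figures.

PV^γ = const ⇒ γ = ln(P₂/P₁) / ln(V₁/V₂).
γ = ln(4.19/113) / ln(2.39/25.1) = 1.401.

γ ≈ 1.40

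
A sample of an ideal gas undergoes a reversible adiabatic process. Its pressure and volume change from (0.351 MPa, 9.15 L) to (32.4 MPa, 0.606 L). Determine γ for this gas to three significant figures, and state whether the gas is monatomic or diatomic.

PV^γ = const ⇒ γ = ln(P₂/P₁) / ln(V₁/V₂).
γ = ln(32.4/0.351) / ln(9.15/0.606) = 1.667.
γ ≈ 1.67 is close to 5/3, so the gas is monatomic.

γ ≈ 1.67; monatomic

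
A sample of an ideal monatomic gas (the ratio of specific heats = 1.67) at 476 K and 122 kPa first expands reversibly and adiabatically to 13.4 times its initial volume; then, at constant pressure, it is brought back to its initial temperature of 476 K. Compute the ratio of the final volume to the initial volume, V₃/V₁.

Adiabatic step: V₂/V₁ = 13.4; T₂ = T₁·(1/13.4)^(0.67) = 83.65 K.
Isobaric step: V₃/V₂ = T₃/T₂ = 476/83.65.
V₃/V₁ = (V₂/V₁)(V₃/V₂) = 13.4 × (476/83.65) = 76.25.

V₃/V₁ ≈ 76.3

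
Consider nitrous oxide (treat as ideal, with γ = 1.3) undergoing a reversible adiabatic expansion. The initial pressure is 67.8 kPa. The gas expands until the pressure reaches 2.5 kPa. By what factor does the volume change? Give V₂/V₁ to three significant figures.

From PV^γ = const, V₂/V₁ = (P₁/P₂)^(1/γ).
V₂/V₁ = (67.8/2.5)^(0.769) = 12.66.

V₂/V₁ ≈ 12.7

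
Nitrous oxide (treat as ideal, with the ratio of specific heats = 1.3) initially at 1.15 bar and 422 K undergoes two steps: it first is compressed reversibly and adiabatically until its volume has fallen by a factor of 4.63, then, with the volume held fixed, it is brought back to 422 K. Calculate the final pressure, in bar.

P₃ ≈ 5.32 bar

Adiabatic step (PV^γ = const): P₂ = 1.15×4.63^(1.3) = 8.432 bar; T₂ = 422×4.63^(0.3) = 668.3 K.
Isochoric: P₃ = P₂(T₃/T₂) = 8.432 × (422/668.3) = 5.324 bar.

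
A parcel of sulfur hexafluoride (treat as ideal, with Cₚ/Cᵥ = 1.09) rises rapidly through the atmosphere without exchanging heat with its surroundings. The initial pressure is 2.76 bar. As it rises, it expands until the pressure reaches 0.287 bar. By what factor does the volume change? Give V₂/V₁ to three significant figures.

From PV^γ = const, V₂/V₁ = (P₁/P₂)^(1/γ).
V₂/V₁ = (2.76/0.287)^(0.917) = 7.977.

V₂/V₁ ≈ 7.98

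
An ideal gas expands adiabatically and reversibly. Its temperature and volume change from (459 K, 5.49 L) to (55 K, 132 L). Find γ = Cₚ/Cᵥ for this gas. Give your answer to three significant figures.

γ ≈ 1.67

TV^(γ−1) = const ⇒ γ − 1 = ln(T₂/T₁) / ln(V₁/V₂).
γ = 1 + ln(55/459) / ln(5.49/132) = 1.667.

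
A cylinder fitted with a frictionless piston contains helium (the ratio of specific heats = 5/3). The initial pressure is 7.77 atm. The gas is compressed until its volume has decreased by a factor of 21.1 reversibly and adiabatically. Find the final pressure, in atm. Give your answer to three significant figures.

Since PV^γ is constant along a reversible adiabat, P₂ = P₁ (V₁/V₂)^γ.
P₂ = 7.77 × 21.1^(5/3) = 1252 atm.

P₂ ≈ 1250 atm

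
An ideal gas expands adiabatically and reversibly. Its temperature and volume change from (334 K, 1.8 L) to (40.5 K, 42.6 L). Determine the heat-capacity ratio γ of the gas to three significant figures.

TV^(γ−1) = const ⇒ γ − 1 = ln(T₂/T₁) / ln(V₁/V₂).
γ = 1 + ln(40.5/334) / ln(1.8/42.6) = 1.667.

γ ≈ 1.67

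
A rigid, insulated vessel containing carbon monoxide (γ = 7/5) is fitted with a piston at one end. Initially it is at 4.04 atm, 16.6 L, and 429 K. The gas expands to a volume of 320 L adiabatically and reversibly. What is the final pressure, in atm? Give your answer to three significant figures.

P₂ ≈ 0.0642 atm

Adiabatic: P₁V₁^γ = P₂V₂^γ ⇒ P₂ = P₁ (V₁/V₂)^γ.
P₂ = 4.04 × (16.6/320)^(7/5) = 0.06417 atm.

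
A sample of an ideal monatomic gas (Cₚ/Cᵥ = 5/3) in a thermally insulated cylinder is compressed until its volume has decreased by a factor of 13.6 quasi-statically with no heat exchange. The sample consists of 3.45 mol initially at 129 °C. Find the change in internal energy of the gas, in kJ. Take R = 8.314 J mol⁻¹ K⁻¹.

ΔU ≈ 81.3 kJ

Adiabatic: T₁V₁^(γ−1) = T₂V₂^(γ−1) ⇒ T₂ = T₁ (V₁/V₂)^(γ−1).
T₁ = 129 °C = 402.1 K.
T₂ = 402.1 × 13.6^(2/3) = 2291 K.
Q = 0, so ΔU = W_on_gas = nCᵥΔT with Cᵥ = R/(γ−1) = 12.47 J/(mol·K).
ΔU = 3.45 × 12.47 × (2291 − 402.1) = 81280 J.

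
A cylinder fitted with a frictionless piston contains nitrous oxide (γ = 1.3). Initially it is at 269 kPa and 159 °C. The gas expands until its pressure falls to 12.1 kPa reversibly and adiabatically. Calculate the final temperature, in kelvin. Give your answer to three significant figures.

Adiabatic: T₂/T₁ = (P₂/P₁)^((γ−1)/γ).
T₁ = 159 °C = 432.1 K.
T₂ = 432.1 × (12.1/269)^(0.231) = 211.2 K.

T₂ ≈ 211 K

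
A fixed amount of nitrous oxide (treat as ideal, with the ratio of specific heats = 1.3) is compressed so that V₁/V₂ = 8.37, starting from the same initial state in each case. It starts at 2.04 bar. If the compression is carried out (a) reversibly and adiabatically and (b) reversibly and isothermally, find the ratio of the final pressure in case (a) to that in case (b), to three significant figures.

Isothermal: P_b = P₁(V₁/V₂) = 2.04×8.37.
Adiabatic: P_a = P₁(V₁/V₂)^γ = 2.04×8.37^(1.3).
P_a/P_b = (V₁/V₂)^(γ−1) = 8.37^(0.3) = 1.892.

P_adiabatic / P_isothermal ≈ 1.89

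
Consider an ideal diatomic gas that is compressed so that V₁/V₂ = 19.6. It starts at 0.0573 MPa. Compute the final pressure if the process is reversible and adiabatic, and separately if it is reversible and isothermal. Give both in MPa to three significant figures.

adiabatic: 3.69 MPa; isothermal: 1.12 MPa

For a diatomic ideal gas γ = 7/5.
Isothermal: P₂ = P₁(V₁/V₂) = 0.0573×19.6 = 1.123 MPa.
Adiabatic: P₂ = P₁(V₁/V₂)^γ = 0.0573×19.6^(7/5) = 3.692 MPa.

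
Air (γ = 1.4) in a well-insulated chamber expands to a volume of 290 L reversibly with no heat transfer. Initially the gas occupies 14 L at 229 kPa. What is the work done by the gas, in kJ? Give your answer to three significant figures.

W ≈ 5.63 kJ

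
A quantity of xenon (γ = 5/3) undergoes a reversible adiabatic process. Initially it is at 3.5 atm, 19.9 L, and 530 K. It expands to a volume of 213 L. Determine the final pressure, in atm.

Since PV^γ is constant along a reversible adiabat, P₂ = P₁ (V₁/V₂)^γ.
P₂ = 3.5 × (19.9/213)^(5/3) = 0.06733 atm.

P₂ ≈ 0.0673 atm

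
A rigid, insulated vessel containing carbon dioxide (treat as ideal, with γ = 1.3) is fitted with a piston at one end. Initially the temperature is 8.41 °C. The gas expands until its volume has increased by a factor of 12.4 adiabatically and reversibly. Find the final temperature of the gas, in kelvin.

T₂ ≈ 132 K

For a reversible adiabat TV^(γ−1) is constant, so T₂ = T₁ (V₁/V₂)^(γ−1).
T₁ = 8.41 °C = 281.6 K.
T₂ = 281.6 × (1/12.4)^(0.3) = 132.3 K.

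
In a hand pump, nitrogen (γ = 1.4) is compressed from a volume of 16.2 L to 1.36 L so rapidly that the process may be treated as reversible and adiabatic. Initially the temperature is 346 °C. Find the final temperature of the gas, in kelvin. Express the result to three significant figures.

Adiabatic: T₁V₁^(γ−1) = T₂V₂^(γ−1) ⇒ T₂ = T₁ (V₁/V₂)^(γ−1).
T₁ = 346 °C = 619.1 K.
T₂ = 619.1 × (16.2/1.36)^(0.4) = 1668 K.

T₂ ≈ 1670 K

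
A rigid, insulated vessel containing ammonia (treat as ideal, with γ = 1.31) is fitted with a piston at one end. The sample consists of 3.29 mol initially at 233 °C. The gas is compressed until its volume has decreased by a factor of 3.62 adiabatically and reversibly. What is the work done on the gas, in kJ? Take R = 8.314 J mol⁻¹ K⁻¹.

W ≈ 21.9 kJ

Adiabatic: T₁V₁^(γ−1) = T₂V₂^(γ−1) ⇒ T₂ = T₁ (V₁/V₂)^(γ−1).
T₁ = 233 °C = 506.1 K.
T₂ = 506.1 × 3.62^(0.31) = 754.2 K.
Q = 0, so ΔU = W_on_gas = nCᵥΔT with Cᵥ = R/(γ−1) = 26.82 J/(mol·K).
ΔU = 3.29 × 26.82 × (754.2 − 506.1) = 21890 J.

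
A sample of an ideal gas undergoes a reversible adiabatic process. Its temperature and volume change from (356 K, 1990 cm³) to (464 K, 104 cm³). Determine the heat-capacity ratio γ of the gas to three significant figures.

TV^(γ−1) = const ⇒ γ − 1 = ln(T₂/T₁) / ln(V₁/V₂).
γ = 1 + ln(464/356) / ln(1990/104) = 1.09.

γ ≈ 1.09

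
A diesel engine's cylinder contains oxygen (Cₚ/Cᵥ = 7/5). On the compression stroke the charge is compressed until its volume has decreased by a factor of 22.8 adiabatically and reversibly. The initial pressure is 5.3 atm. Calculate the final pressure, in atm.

P₂ ≈ 422 atm

Adiabatic: P₁V₁^γ = P₂V₂^γ ⇒ P₂ = P₁ (V₁/V₂)^γ.
P₂ = 5.3 × 22.8^(7/5) = 422.1 atm.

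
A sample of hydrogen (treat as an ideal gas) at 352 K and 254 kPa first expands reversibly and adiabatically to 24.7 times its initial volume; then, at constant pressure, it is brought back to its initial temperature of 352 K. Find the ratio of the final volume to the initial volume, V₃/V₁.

For a diatomic ideal gas γ = 7/5.
Adiabatic step: V₂/V₁ = 24.7; T₂ = T₁·(1/24.7)^(2/5) = 97.6 K.
Isobaric step: V₃/V₂ = T₃/T₂ = 352/97.6.
V₃/V₁ = (V₂/V₁)(V₃/V₂) = 24.7 × (352/97.6) = 89.08.

V₃/V₁ ≈ 89.1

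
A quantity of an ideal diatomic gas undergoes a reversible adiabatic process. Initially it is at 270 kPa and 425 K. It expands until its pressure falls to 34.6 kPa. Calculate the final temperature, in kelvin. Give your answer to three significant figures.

Along an adiabat T P^((1−γ)/γ) is constant, so T₂ = T₁ (P₂/P₁)^((γ−1)/γ).
For a diatomic ideal gas γ = 7/5, so (γ−1)/γ = 2/7.
T₂ = 425 × (34.6/270)^(2/7) = 236.3 K.

T₂ ≈ 236 K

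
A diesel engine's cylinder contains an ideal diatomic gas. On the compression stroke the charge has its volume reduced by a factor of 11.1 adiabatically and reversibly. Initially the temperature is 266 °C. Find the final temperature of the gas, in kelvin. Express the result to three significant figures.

For a reversible adiabat TV^(γ−1) is constant, so T₂ = T₁ (V₁/V₂)^(γ−1).
For a diatomic ideal gas γ = 7/5, so γ−1 = 2/5.
T₁ = 266 °C = 539.1 K.
T₂ = 539.1 × 11.1^(2/5) = 1412 K.

T₂ ≈ 1410 K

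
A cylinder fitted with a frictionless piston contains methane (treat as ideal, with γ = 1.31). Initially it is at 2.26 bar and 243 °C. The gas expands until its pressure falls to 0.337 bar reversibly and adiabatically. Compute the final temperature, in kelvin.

T₂ ≈ 329 K

Adiabatic: T₂/T₁ = (P₂/P₁)^((γ−1)/γ).
T₁ = 243 °C = 516.1 K.
T₂ = 516.1 × (0.337/2.26)^(0.237) = 329 K.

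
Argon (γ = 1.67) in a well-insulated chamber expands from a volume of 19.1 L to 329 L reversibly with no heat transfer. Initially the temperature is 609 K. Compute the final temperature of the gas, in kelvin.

T₂ ≈ 90.4 K

For a reversible adiabat TV^(γ−1) is constant, so T₂ = T₁ (V₁/V₂)^(γ−1).
T₂ = 609 × (19.1/329)^(0.67) = 90.45 K.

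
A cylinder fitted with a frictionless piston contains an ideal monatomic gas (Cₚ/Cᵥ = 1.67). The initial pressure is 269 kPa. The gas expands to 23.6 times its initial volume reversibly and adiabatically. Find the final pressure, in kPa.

P₂ ≈ 1.37 kPa

Adiabatic: P₁V₁^γ = P₂V₂^γ ⇒ P₂ = P₁ (V₁/V₂)^γ.
P₂ = 269 × (1/23.6)^(1.67) = 1.371 kPa.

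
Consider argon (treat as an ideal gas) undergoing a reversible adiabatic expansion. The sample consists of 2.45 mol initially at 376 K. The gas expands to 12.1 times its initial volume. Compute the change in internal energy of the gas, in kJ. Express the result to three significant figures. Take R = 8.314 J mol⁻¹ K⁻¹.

ΔU ≈ -9.31 kJ

Adiabatic: T₁V₁^(γ−1) = T₂V₂^(γ−1) ⇒ T₂ = T₁ (V₁/V₂)^(γ−1).
γ = 5/3 for a monatomic ideal gas, so γ−1 = 2/3.
T₂ = 376 × (1/12.1)^(2/3) = 71.34 K.
Q = 0, so ΔU = W_on_gas = nCᵥΔT with Cᵥ = R/(γ−1) = 12.47 J/(mol·K).
ΔU = 2.45 × 12.47 × (71.34 − 376) = -9309 J.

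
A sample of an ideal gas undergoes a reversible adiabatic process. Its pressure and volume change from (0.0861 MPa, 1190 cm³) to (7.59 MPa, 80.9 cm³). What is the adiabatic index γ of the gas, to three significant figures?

γ ≈ 1.67

PV^γ = const ⇒ γ = ln(P₂/P₁) / ln(V₁/V₂).
γ = ln(7.59/0.0861) / ln(1190/80.9) = 1.666.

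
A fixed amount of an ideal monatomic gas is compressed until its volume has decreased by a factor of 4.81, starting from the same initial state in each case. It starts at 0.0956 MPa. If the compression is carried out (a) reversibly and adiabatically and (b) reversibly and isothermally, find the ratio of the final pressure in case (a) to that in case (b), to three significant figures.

P_adiabatic / P_isothermal ≈ 2.85

For a monatomic ideal gas γ = 5/3.
Isothermal: P_b = P₁(V₁/V₂) = 0.0956×4.81.
Adiabatic: P_a = P₁(V₁/V₂)^γ = 0.0956×4.81^(5/3).
P_a/P_b = (V₁/V₂)^(γ−1) = 4.81^(2/3) = 2.849.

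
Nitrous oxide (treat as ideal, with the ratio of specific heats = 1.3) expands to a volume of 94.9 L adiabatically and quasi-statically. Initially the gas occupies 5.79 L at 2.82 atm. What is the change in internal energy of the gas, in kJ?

ΔU ≈ -3.13 kJ

P₂ = P₁(V₁/V₂)^γ = 2.82×(5.79/94.9)^(1.3) = 0.07435 atm.
For a reversible adiabat, W_by_gas = (P₁V₁ − P₂V₂)/(γ−1).
W_by = (285700×0.00579 − 7534×0.0949) / (0.3) = 3132 J.
Q = 0 ⇒ ΔU = −W_by = -3132 J.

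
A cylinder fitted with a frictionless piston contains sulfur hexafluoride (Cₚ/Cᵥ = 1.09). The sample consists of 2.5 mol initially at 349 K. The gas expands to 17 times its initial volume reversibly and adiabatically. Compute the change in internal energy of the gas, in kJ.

For a reversible adiabat TV^(γ−1) is constant, so T₂ = T₁ (V₁/V₂)^(γ−1).
T₂ = 349 × (1/17)^(0.09) = 270.4 K.
Q = 0, so ΔU = W_on_gas = nCᵥΔT with Cᵥ = R/(γ−1) = 92.38 J/(mol·K).
ΔU = 2.5 × 92.38 × (270.4 − 349) = -18140 J.

ΔU ≈ -18.1 kJ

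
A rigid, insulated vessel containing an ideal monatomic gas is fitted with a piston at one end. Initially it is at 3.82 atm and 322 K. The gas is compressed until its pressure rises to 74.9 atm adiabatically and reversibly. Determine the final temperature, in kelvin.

T₂ ≈ 1060 K

Adiabatic: T₂/T₁ = (P₂/P₁)^((γ−1)/γ).
For a monatomic ideal gas γ = 5/3, so (γ−1)/γ = 2/5.
T₂ = 322 × (74.9/3.82)^(2/5) = 1059 K.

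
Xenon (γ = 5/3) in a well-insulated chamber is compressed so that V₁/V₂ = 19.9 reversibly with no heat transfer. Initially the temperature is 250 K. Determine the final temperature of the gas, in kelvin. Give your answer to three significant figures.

T₂ ≈ 1840 K

For a reversible adiabat TV^(γ−1) is constant, so T₂ = T₁ (V₁/V₂)^(γ−1).
T₂ = 250 × 19.9^(2/3) = 1836 K.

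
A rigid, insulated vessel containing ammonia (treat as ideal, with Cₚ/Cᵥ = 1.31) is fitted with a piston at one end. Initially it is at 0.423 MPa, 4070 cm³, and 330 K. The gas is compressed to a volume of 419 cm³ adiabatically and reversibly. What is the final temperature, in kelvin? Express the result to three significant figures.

T₂ ≈ 668 K

Adiabatic: T₁V₁^(γ−1) = T₂V₂^(γ−1) ⇒ T₂ = T₁ (V₁/V₂)^(γ−1).
T₂ = 330 × (4070/419)^(0.31) = 667.7 K.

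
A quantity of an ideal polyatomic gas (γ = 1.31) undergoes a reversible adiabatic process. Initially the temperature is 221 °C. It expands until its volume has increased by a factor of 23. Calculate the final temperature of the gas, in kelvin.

T₂ ≈ 187 K

Adiabatic: T₁V₁^(γ−1) = T₂V₂^(γ−1) ⇒ T₂ = T₁ (V₁/V₂)^(γ−1).
T₁ = 221 °C = 494.1 K.
T₂ = 494.1 × (1/23)^(0.31) = 186.9 K.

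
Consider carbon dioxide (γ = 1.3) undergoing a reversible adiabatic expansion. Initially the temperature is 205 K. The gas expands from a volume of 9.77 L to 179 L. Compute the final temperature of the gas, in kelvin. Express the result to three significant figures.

T₂ ≈ 85.7 K

Adiabatic: T₁V₁^(γ−1) = T₂V₂^(γ−1) ⇒ T₂ = T₁ (V₁/V₂)^(γ−1).
T₂ = 205 × (9.77/179)^(0.3) = 85.68 K.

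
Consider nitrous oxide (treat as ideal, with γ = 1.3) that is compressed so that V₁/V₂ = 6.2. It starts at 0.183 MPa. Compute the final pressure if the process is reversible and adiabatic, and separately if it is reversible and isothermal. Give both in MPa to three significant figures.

adiabatic: 1.96 MPa; isothermal: 1.13 MPa

Isothermal: P₂ = P₁(V₁/V₂) = 0.183×6.2 = 1.135 MPa.
Adiabatic: P₂ = P₁(V₁/V₂)^γ = 0.183×6.2^(1.3) = 1.961 MPa.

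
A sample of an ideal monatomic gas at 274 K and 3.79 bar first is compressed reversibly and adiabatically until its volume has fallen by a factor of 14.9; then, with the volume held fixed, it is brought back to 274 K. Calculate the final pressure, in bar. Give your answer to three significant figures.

P₃ ≈ 56.5 bar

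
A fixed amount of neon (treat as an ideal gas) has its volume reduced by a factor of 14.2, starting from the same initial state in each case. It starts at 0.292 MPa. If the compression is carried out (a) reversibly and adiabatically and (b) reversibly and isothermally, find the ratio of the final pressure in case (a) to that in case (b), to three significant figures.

P_adiabatic / P_isothermal ≈ 5.86

For a monatomic ideal gas γ = 5/3.
Isothermal: P_b = P₁(V₁/V₂) = 0.292×14.2.
Adiabatic: P_a = P₁(V₁/V₂)^γ = 0.292×14.2^(5/3).
P_a/P_b = (V₁/V₂)^(γ−1) = 14.2^(2/3) = 5.864.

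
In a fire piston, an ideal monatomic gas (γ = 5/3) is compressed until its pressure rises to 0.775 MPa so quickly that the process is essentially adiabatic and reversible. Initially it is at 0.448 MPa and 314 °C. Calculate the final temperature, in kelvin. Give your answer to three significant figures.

Adiabatic: T₂/T₁ = (P₂/P₁)^((γ−1)/γ).
T₁ = 314 °C = 587.1 K.
T₂ = 587.1 × (0.775/0.448)^(2/5) = 731.1 K.

T₂ ≈ 731 K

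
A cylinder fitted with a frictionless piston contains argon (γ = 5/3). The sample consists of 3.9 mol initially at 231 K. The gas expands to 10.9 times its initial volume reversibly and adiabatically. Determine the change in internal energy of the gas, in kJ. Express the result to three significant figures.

ΔU ≈ -8.95 kJ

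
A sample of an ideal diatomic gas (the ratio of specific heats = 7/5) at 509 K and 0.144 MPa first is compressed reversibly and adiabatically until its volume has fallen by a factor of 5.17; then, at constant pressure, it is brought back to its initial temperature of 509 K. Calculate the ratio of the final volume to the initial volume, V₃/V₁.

Adiabatic step: V₂/V₁ = 0.1934; T₂ = T₁·5.17^(2/5) = 982 K.
Isobaric step: V₃/V₂ = T₃/T₂ = 509/982.
V₃/V₁ = (V₂/V₁)(V₃/V₂) = 0.1934 × (509/982) = 0.1003.

V₃/V₁ ≈ 0.100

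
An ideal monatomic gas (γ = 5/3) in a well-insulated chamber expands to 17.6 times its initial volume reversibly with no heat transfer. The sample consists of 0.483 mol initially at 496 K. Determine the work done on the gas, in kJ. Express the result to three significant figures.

W ≈ -2.55 kJ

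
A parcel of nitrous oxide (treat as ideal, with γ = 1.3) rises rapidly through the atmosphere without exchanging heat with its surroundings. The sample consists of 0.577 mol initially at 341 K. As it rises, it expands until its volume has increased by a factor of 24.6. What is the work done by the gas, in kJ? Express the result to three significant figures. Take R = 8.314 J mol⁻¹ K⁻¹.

Adiabatic: T₁V₁^(γ−1) = T₂V₂^(γ−1) ⇒ T₂ = T₁ (V₁/V₂)^(γ−1).
T₂ = 341 × (1/24.6)^(0.3) = 130.5 K.
Q = 0, so ΔU = W_on_gas = nCᵥΔT with Cᵥ = R/(γ−1) = 27.71 J/(mol·K).
ΔU = 0.577 × 27.71 × (130.5 − 341) = -3367 J.
Work done by the gas = −ΔU = 3367 J.

W ≈ 3.37 kJ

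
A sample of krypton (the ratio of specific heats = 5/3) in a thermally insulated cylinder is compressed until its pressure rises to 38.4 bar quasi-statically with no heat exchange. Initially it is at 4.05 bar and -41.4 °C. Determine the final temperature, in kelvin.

Adiabatic: T₂/T₁ = (P₂/P₁)^((γ−1)/γ).
T₁ = -41.4 °C = 231.7 K.
T₂ = 231.7 × (38.4/4.05)^(2/5) = 569.9 K.

T₂ ≈ 570 K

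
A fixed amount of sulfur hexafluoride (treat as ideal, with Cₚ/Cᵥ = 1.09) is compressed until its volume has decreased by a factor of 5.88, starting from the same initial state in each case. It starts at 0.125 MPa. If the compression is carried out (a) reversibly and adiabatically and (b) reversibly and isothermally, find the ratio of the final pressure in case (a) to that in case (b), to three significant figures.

P_adiabatic / P_isothermal ≈ 1.17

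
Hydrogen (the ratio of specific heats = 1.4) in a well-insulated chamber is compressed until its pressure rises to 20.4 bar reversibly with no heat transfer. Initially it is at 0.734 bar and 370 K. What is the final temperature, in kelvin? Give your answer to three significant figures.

T₂ ≈ 957 K

Along an adiabat T P^((1−γ)/γ) is constant, so T₂ = T₁ (P₂/P₁)^((γ−1)/γ).
T₂ = 370 × (20.4/0.734)^(0.286) = 956.7 K.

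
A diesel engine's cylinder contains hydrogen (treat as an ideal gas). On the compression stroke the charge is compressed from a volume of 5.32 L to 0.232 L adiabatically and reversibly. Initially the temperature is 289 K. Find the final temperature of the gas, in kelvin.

T₂ ≈ 1010 K

For a reversible adiabat TV^(γ−1) is constant, so T₂ = T₁ (V₁/V₂)^(γ−1).
For a diatomic ideal gas γ = 7/5, so γ−1 = 2/5.
T₂ = 289 × (5.32/0.232)^(2/5) = 1012 K.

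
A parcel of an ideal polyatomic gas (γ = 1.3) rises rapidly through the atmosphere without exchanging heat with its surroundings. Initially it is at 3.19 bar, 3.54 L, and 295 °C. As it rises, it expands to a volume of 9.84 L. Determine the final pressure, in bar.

Since PV^γ is constant along a reversible adiabat, P₂ = P₁ (V₁/V₂)^γ.
P₂ = 3.19 × (3.54/9.84)^(1.3) = 0.8445 bar.

P₂ ≈ 0.845 bar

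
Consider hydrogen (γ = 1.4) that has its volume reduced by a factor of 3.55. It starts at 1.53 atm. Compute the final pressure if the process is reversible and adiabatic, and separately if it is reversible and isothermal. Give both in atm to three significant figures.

Isothermal: P₂ = P₁(V₁/V₂) = 1.53×3.55 = 5.431 atm.
Adiabatic: P₂ = P₁(V₁/V₂)^γ = 1.53×3.55^(1.4) = 9.016 atm.

adiabatic: 9.02 atm; isothermal: 5.43 atm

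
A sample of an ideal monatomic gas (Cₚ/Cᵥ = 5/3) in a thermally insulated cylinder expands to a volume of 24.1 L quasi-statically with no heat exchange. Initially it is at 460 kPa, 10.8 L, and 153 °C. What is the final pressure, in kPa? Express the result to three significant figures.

P₂ ≈ 121 kPa

Adiabatic: P₁V₁^γ = P₂V₂^γ ⇒ P₂ = P₁ (V₁/V₂)^γ.
P₂ = 460 × (10.8/24.1)^(5/3) = 120.7 kPa.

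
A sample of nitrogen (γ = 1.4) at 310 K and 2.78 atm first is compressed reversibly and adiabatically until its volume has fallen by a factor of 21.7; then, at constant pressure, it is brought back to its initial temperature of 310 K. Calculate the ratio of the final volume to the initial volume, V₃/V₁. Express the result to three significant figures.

Adiabatic step: V₂/V₁ = 0.04608; T₂ = T₁·21.7^(0.4) = 1062 K.
Isobaric step: V₃/V₂ = T₃/T₂ = 310/1062.
V₃/V₁ = (V₂/V₁)(V₃/V₂) = 0.04608 × (310/1062) = 0.01346.

V₃/V₁ ≈ 0.0135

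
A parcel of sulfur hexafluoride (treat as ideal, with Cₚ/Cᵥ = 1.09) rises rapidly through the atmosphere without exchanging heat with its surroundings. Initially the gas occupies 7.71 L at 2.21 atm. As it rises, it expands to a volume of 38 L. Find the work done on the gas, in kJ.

W ≈ -2.57 kJ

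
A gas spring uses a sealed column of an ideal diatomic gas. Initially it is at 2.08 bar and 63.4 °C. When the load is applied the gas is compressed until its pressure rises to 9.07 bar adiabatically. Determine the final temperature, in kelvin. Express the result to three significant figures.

Adiabatic: T₂/T₁ = (P₂/P₁)^((γ−1)/γ).
For a diatomic ideal gas γ = 7/5, so (γ−1)/γ = 2/7.
T₁ = 63.4 °C = 336.5 K.
T₂ = 336.5 × (9.07/2.08)^(2/7) = 512.6 K.

T₂ ≈ 513 K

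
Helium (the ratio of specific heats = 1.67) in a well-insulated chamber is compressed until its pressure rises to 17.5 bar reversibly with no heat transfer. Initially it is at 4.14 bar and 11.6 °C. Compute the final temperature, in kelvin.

T₂ ≈ 508 K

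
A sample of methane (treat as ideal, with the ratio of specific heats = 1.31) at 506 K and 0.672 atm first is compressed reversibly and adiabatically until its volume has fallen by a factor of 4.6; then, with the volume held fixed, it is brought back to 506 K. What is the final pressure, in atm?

P₃ ≈ 3.09 atm

Adiabatic step (PV^γ = const): P₂ = 0.672×4.6^(1.31) = 4.961 atm; T₂ = 506×4.6^(0.31) = 812.1 K.
Isochoric: P₃ = P₂(T₃/T₂) = 4.961 × (506/812.1) = 3.091 atm.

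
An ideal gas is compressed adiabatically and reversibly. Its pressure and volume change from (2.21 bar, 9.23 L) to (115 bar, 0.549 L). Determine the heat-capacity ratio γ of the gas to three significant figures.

PV^γ = const ⇒ γ = ln(P₂/P₁) / ln(V₁/V₂).
γ = ln(115/2.21) / ln(9.23/0.549) = 1.4.

γ ≈ 1.40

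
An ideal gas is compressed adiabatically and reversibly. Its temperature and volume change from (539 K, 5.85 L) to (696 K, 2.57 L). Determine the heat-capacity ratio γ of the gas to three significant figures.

γ ≈ 1.31

TV^(γ−1) = const ⇒ γ − 1 = ln(T₂/T₁) / ln(V₁/V₂).
γ = 1 + ln(696/539) / ln(5.85/2.57) = 1.311.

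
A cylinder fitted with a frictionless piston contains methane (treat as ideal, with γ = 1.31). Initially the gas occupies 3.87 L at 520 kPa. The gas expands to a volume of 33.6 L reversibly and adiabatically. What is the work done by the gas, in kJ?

P₂ = P₁(V₁/V₂)^γ = 520×(3.87/33.6)^(1.31) = 30.65 kPa.
For a reversible adiabat, W_by_gas = (P₁V₁ − P₂V₂)/(γ−1).
W_by = (520000×0.00387 − 30650×0.0336) / (0.31) = 3170 J.

W ≈ 3.17 kJ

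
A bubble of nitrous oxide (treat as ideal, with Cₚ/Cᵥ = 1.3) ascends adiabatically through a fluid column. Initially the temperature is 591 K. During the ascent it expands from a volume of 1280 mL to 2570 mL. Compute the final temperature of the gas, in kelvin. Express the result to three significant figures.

For a reversible adiabat TV^(γ−1) is constant, so T₂ = T₁ (V₁/V₂)^(γ−1).
T₂ = 591 × (1280/2570)^(0.3) = 479.5 K.

T₂ ≈ 479 K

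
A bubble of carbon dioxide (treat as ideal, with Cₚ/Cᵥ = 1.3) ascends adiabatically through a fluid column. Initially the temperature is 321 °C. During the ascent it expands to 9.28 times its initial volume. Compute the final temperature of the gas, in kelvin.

T₂ ≈ 305 K

For a reversible adiabat TV^(γ−1) is constant, so T₂ = T₁ (V₁/V₂)^(γ−1).
T₁ = 321 °C = 594.1 K.
T₂ = 594.1 × (1/9.28)^(0.3) = 304.5 K.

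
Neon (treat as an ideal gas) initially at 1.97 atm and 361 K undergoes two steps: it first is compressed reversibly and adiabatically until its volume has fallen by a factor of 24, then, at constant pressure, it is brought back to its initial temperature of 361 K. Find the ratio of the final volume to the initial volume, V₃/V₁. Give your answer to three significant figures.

For a monatomic ideal gas γ = 5/3.
Adiabatic step: V₂/V₁ = 0.04167; T₂ = T₁·24^(2/3) = 3004 K.
Isobaric step: V₃/V₂ = T₃/T₂ = 361/3004.
V₃/V₁ = (V₂/V₁)(V₃/V₂) = 0.04167 × (361/3004) = 0.005008.

V₃/V₁ ≈ 0.00501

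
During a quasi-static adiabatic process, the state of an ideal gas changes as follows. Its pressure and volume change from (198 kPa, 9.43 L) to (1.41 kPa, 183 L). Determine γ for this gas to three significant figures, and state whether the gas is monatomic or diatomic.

PV^γ = const ⇒ γ = ln(P₂/P₁) / ln(V₁/V₂).
γ = ln(1.41/198) / ln(9.43/183) = 1.667.
γ ≈ 1.67 is close to 5/3, so the gas is monatomic.

γ ≈ 1.67; monatomic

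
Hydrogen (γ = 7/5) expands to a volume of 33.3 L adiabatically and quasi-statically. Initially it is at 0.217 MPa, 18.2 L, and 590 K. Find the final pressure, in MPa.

P₂ ≈ 0.0931 MPa

Since PV^γ is constant along a reversible adiabat, P₂ = P₁ (V₁/V₂)^γ.
P₂ = 0.217 × (18.2/33.3)^(7/5) = 0.09314 MPa.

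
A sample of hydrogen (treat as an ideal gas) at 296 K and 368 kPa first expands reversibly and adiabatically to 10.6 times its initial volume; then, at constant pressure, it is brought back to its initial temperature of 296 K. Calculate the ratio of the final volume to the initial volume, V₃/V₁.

For a diatomic ideal gas γ = 7/5.
Adiabatic step: V₂/V₁ = 10.6; T₂ = T₁·(1/10.6)^(2/5) = 115.1 K.
Isobaric step: V₃/V₂ = T₃/T₂ = 296/115.1.
V₃/V₁ = (V₂/V₁)(V₃/V₂) = 10.6 × (296/115.1) = 27.25.

V₃/V₁ ≈ 27.3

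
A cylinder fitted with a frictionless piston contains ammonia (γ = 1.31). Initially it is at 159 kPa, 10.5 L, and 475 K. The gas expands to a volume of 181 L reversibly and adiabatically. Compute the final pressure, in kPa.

P₂ ≈ 3.82 kPa

Adiabatic: P₁V₁^γ = P₂V₂^γ ⇒ P₂ = P₁ (V₁/V₂)^γ.
P₂ = 159 × (10.5/181)^(1.31) = 3.816 kPa.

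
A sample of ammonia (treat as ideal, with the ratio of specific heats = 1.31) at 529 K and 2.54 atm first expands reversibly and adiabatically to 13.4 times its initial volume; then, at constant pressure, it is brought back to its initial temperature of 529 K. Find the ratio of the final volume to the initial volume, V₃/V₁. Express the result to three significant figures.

V₃/V₁ ≈ 30.0

Adiabatic step: V₂/V₁ = 13.4; T₂ = T₁·(1/13.4)^(0.31) = 236.6 K.
Isobaric step: V₃/V₂ = T₃/T₂ = 529/236.6.
V₃/V₁ = (V₂/V₁)(V₃/V₂) = 13.4 × (529/236.6) = 29.96.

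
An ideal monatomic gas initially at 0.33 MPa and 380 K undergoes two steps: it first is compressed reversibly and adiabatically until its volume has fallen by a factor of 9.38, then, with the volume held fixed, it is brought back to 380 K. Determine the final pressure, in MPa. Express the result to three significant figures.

P₃ ≈ 3.10 MPa

For a monatomic ideal gas γ = 5/3.
Adiabatic step (PV^γ = const): P₂ = 0.33×9.38^(5/3) = 13.77 MPa; T₂ = 380×9.38^(2/3) = 1690 K.
Isochoric: P₃ = P₂(T₃/T₂) = 13.77 × (380/1690) = 3.095 MPa.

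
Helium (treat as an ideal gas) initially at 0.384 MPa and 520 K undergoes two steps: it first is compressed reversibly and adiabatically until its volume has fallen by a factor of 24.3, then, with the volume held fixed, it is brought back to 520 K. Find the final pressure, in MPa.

P₃ ≈ 9.33 MPa

For a monatomic ideal gas γ = 5/3.
Adiabatic step (PV^γ = const): P₂ = 0.384×24.3^(5/3) = 78.28 MPa; T₂ = 520×24.3^(2/3) = 4363 K.
Isochoric: P₃ = P₂(T₃/T₂) = 78.28 × (520/4363) = 9.331 MPa.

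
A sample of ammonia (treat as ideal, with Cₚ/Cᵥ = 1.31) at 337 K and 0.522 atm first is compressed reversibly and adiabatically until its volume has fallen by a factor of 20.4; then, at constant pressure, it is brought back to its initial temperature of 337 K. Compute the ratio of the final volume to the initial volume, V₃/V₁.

Adiabatic step: V₂/V₁ = 0.04902; T₂ = T₁·20.4^(0.31) = 858.3 K.
Isobaric step: V₃/V₂ = T₃/T₂ = 337/858.3.
V₃/V₁ = (V₂/V₁)(V₃/V₂) = 0.04902 × (337/858.3) = 0.01925.

V₃/V₁ ≈ 0.0192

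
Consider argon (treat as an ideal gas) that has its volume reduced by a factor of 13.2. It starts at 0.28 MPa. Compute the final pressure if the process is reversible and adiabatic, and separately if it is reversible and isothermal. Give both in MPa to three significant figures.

For a monatomic ideal gas γ = 5/3.
Isothermal: P₂ = P₁(V₁/V₂) = 0.28×13.2 = 3.696 MPa.
Adiabatic: P₂ = P₁(V₁/V₂)^γ = 0.28×13.2^(5/3) = 20.64 MPa.

adiabatic: 20.6 MPa; isothermal: 3.70 MPa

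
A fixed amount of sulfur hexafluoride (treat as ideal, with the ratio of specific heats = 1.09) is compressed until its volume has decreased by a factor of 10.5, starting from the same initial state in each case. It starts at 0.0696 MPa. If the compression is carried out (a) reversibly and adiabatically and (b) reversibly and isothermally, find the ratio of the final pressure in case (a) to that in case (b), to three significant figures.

P_adiabatic / P_isothermal ≈ 1.24

Isothermal: P_b = P₁(V₁/V₂) = 0.0696×10.5.
Adiabatic: P_a = P₁(V₁/V₂)^γ = 0.0696×10.5^(1.09).
P_a/P_b = (V₁/V₂)^(γ−1) = 10.5^(0.09) = 1.236.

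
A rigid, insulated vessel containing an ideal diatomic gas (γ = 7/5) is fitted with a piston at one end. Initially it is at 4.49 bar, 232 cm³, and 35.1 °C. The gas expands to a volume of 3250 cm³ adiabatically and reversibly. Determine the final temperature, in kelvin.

T₂ ≈ 107 K

For a reversible adiabat TV^(γ−1) is constant, so T₂ = T₁ (V₁/V₂)^(γ−1).
T₁ = 35.1 °C = 308.2 K.
T₂ = 308.2 × (232/3250)^(2/5) = 107.2 K.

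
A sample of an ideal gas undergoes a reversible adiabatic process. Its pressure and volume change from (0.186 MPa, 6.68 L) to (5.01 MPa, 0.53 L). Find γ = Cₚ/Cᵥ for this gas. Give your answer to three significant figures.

γ ≈ 1.30

PV^γ = const ⇒ γ = ln(P₂/P₁) / ln(V₁/V₂).
γ = ln(5.01/0.186) / ln(6.68/0.53) = 1.3.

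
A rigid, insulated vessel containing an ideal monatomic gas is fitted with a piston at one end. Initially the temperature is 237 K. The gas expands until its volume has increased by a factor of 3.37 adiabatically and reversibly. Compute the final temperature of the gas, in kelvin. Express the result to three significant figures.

T₂ ≈ 105 K

Adiabatic: T₁V₁^(γ−1) = T₂V₂^(γ−1) ⇒ T₂ = T₁ (V₁/V₂)^(γ−1).
For a monatomic ideal gas γ = 5/3, so γ−1 = 2/3.
T₂ = 237 × (1/3.37)^(2/3) = 105.4 K.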